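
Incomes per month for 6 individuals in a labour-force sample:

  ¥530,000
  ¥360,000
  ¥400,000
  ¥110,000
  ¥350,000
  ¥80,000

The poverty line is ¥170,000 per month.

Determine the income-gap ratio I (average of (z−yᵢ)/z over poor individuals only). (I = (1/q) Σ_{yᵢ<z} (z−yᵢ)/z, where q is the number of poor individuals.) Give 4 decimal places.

0.4412

Below z: ¥80,000, ¥110,000 (q = 2 of N = 6).
Shortfall ratios (z−y)/z: 0.5294, 0.3529; sum = 0.882353.
The income-gap ratio divides by q (the poor only): 0.882353 / 2 = 0.4412.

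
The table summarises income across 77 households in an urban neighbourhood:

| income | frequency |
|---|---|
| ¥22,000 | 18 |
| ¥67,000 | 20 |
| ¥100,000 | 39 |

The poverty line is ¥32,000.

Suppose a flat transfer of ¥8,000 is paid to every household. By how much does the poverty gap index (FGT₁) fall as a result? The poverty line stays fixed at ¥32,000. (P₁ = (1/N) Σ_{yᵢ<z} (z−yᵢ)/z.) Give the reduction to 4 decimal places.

Before: below the line — 18×¥22,000; poverty gap index (FGT₁) = 0.073052.
After the ¥8,000 transfer: below the line — 18×¥30,000; poverty gap index (FGT₁) = 0.014610.
Reduction = 0.073052 − 0.014610 = 0.0584.

0.0584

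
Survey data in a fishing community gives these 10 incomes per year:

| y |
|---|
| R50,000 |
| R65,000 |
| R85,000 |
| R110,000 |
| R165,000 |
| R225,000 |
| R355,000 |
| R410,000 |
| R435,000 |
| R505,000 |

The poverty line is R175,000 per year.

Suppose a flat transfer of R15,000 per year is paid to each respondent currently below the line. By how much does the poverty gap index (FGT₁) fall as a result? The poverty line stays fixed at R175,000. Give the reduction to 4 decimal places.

0.0400

Before: below the line — R50,000, R65,000, R85,000, R110,000, R165,000; poverty gap index (FGT₁) = 0.228571.
After the R15,000 transfer: below the line — R65,000, R80,000, R100,000, R125,000; poverty gap index (FGT₁) = 0.188571.
Reduction = 0.228571 − 0.188571 = 0.0400.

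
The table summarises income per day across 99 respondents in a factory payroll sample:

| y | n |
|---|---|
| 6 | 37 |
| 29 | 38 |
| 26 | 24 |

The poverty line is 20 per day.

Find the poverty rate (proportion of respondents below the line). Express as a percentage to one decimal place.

37 of the 99 respondents have income below 20.
H = 37/99 = 37.4%.

37.4%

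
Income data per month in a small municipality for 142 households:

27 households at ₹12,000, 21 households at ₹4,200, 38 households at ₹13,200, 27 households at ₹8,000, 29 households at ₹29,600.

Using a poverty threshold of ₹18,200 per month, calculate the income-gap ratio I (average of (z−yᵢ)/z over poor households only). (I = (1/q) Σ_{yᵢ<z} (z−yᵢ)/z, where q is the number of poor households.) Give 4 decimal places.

0.4506

Below the line: 21×₹4,200, 27×₹8,000, 27×₹12,000, 38×₹13,200 (q = 113 of N = 142).
Shortfall ratios (z−y)/z: 0.7692 (×21), 0.5604 (×27), 0.3407 (×27), 0.2747 (×38); sum = 50.923077.
The income-gap ratio divides by q (the poor only): 50.923077 / 113 = 0.4506.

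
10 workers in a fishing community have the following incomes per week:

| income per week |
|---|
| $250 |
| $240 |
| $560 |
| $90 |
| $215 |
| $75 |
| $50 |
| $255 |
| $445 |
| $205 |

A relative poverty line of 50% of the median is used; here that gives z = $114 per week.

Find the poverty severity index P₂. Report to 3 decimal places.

Below z: $50, $75, $90 (q = 3 of N = 10).
Normalized shortfalls: (114−50)/114 = 0.5614; (114−75)/114 = 0.3421; (114−90)/114 = 0.2105.
Squared: 0.3152; 0.1170; 0.0443.
Sum = 0.476531; P₂ = 0.476531 / 10 = 0.048.

0.048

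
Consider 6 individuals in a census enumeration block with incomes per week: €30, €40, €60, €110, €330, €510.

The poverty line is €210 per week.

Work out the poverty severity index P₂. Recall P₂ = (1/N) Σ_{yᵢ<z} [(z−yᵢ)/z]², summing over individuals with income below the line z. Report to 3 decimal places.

Poor units: €30, €40, €60, €110 (q = 4 of N = 6).
Gap ratios (z−y)/z: (210−30)/210 = 0.8571; (210−40)/210 = 0.8095; (210−60)/210 = 0.7143; (210−110)/210 = 0.4762.
Squared: 0.7347; 0.6553; 0.5102; 0.2268.
Sum = 2.126984; P₂ = 2.126984 / 6 = 0.354.

0.354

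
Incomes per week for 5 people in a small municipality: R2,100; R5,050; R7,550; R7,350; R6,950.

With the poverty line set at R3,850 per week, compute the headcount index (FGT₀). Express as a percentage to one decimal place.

20.0%

1 of the 5 people have income below R3,850.
H = 1/5 = 20.0%.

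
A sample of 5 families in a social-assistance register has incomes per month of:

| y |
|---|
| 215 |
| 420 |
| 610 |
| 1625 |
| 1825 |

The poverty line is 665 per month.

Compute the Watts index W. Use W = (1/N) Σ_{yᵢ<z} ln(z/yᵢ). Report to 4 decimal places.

Below z: 215, 420, 610 (q = 3 of N = 5).
Log gaps: ln(665/215) = 1.1291; ln(665/420) = 0.4595; ln(665/610) = 0.0863.
W = 1.675009 / 5 = 0.3350.

0.3350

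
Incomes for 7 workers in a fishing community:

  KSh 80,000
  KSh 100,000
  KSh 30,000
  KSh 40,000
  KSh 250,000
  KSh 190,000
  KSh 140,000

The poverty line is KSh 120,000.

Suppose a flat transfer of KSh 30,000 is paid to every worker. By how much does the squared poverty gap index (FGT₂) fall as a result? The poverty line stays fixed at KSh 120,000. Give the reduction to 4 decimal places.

0.1022

Before: below the line — KSh 30,000, KSh 40,000, KSh 80,000, KSh 100,000; squared poverty gap index (FGT₂) = 0.163690.
After the KSh 30,000 transfer: below the line — KSh 60,000, KSh 70,000, KSh 110,000; squared poverty gap index (FGT₂) = 0.061508.
Reduction = 0.163690 − 0.061508 = 0.1022.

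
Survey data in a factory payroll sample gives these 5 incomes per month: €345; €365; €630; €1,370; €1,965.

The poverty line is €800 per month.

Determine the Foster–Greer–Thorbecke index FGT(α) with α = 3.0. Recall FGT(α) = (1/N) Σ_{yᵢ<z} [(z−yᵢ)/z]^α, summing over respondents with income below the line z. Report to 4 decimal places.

0.0709

Below the line: €345, €365, €630 (q = 3 of N = 5).
Gap ratios (z−y)/z: (800−345)/800 = 0.5687; (800−365)/800 = 0.5437; (800−630)/800 = 0.2125.
Raised to α = 3.0: 0.18398; 0.16077; 0.00960.
Sum = 0.354340; FGT(3.0) = 0.354340 / 5 = 0.0709.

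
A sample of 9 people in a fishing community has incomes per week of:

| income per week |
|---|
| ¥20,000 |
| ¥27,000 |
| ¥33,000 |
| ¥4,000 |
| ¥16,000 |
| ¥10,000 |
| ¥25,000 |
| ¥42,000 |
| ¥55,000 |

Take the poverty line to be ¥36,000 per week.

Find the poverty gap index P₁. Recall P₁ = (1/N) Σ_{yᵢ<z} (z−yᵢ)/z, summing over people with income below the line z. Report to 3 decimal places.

0.361

Below the line: ¥4,000, ¥10,000, ¥16,000, ¥20,000, ¥25,000, ¥27,000, ¥33,000 (q = 7 of N = 9).
Relative gaps: (36000−4000)/36000 = 0.8889; (36000−10000)/36000 = 0.7222; (36000−16000)/36000 = 0.5556; (36000−20000)/36000 = 0.4444; (36000−25000)/36000 = 0.3056; (36000−27000)/36000 = 0.2500; (36000−33000)/36000 = 0.0833.
Sum of shortfalls = 3.250000; P₁ averages over all N: 3.250000 / 9 = 0.361.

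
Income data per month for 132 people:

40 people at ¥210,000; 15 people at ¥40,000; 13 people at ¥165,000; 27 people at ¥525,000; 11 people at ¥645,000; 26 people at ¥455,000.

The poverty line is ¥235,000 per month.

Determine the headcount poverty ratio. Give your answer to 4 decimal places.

68 of the 132 people have income below ¥235,000.
H = 68/132 = 0.5152.

0.5152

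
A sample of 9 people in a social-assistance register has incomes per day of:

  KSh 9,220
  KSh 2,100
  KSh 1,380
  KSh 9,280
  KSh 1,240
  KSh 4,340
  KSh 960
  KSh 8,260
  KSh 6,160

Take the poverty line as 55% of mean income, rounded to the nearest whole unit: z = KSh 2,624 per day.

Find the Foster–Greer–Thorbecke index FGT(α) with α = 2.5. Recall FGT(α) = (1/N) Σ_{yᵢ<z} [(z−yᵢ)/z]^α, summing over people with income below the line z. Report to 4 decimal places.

0.0772

Poor units: KSh 960, KSh 1,240, KSh 1,380, KSh 2,100 (q = 4 of N = 9).
Relative gaps: (2624−960)/2624 = 0.6341; (2624−1240)/2624 = 0.5274; (2624−1380)/2624 = 0.4741; (2624−2100)/2624 = 0.1997.
Raised to α = 2.5: 0.32024; 0.20204; 0.15475; 0.01782.
Sum = 0.694850; FGT(2.5) = 0.694850 / 9 = 0.0772.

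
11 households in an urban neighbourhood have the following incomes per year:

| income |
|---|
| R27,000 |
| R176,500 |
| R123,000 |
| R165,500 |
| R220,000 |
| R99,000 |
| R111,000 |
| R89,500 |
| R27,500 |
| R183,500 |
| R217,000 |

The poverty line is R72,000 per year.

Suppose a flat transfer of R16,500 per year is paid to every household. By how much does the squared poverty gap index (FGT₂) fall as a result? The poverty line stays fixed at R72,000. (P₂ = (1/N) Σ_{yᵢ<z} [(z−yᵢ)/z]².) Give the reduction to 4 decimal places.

0.0422

Before: below the line — R27,000, R27,500; squared poverty gap index (FGT₂) = 0.070238.
After the R16,500 transfer: below the line — R43,500, R44,000; squared poverty gap index (FGT₂) = 0.027993.
Reduction = 0.070238 − 0.027993 = 0.0422.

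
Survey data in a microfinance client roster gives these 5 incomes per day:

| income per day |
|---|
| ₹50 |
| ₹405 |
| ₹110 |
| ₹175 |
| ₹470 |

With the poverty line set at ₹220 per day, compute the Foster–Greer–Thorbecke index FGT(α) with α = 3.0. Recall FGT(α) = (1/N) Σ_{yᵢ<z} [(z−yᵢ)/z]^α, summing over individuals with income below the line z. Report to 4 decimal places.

Incomes under z: ₹50, ₹110, ₹175 (q = 3 of N = 5).
Shortfall ratios: (220−50)/220 = 0.7727; (220−110)/220 = 0.5000; (220−175)/220 = 0.2045.
Raised to α = 3.0: 0.46140; 0.12500; 0.00856.
Sum = 0.594959; FGT(3.0) = 0.594959 / 5 = 0.1190.

0.1190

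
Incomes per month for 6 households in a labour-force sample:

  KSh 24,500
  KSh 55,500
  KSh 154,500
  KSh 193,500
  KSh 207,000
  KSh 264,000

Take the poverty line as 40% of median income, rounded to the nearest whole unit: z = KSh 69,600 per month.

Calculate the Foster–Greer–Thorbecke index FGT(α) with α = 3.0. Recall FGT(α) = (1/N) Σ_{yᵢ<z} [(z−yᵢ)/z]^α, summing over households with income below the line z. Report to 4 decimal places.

Poor units: KSh 24,500, KSh 55,500 (q = 2 of N = 6).
Gap ratios (z−y)/z: (69600−24500)/69600 = 0.6480; (69600−55500)/69600 = 0.2026.
Raised to α = 3.0: 0.27208; 0.00831.
Sum = 0.280398; FGT(3.0) = 0.280398 / 6 = 0.0467.

0.0467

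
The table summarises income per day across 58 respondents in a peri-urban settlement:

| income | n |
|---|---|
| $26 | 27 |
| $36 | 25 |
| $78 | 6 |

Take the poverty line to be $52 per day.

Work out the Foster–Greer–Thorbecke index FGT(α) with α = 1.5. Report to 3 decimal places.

0.238

Below z: 27×$26, 25×$36 (q = 52 of N = 58).
Gap ratios (z−y)/z: (52−26)/52 = 0.5000 (×27); (52−36)/52 = 0.3077 (×25).
Raised to α = 1.5: 0.35355 (×27); 0.17068 (×25).
Sum = 13.812866; FGT(1.5) = 13.812866 / 58 = 0.238.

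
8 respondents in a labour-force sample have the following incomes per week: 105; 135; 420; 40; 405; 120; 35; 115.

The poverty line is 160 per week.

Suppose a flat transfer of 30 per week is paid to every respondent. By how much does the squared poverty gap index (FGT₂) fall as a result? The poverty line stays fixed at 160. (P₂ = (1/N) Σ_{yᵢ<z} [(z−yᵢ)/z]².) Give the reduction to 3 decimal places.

0.094

Before: below the line — 35, 40, 105, 115, 120, 135; squared poverty gap index (FGT₂) = 0.18213.
After the 30 transfer: below the line — 65, 70, 135, 145, 150; squared poverty gap index (FGT₂) = 0.08826.
Reduction = 0.18213 − 0.08826 = 0.094.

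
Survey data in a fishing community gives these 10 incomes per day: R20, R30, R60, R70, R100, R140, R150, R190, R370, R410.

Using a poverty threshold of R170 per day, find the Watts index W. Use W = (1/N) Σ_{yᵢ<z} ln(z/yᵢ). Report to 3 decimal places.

0.665

Below z: R20, R30, R60, R70, R100, R140, R150 (q = 7 of N = 10).
Log gaps: ln(170/20) = 2.1401; ln(170/30) = 1.7346; ln(170/60) = 1.0415; ln(170/70) = 0.8873; ln(170/100) = 0.5306; ln(170/140) = 0.1942; ln(170/150) = 0.1252.
W = 6.653372 / 10 = 0.665.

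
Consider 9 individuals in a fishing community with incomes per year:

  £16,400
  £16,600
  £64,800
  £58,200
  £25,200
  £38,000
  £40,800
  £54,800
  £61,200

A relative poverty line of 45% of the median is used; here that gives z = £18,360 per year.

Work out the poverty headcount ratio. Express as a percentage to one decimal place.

22.2%

2 of the 9 individuals have income below £18,360.
H = 2/9 = 22.2%.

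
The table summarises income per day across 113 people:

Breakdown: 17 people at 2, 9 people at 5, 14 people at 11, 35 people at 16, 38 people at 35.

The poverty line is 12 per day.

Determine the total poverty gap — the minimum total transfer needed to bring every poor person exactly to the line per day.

Incomes under z: 17×2, 9×5, 14×11 (q = 40 of N = 113).
Individual gaps: 17×(12−2) = 170; 9×(12−5) = 63; 14×(12−11) = 14.
Aggregate gap = 247.

247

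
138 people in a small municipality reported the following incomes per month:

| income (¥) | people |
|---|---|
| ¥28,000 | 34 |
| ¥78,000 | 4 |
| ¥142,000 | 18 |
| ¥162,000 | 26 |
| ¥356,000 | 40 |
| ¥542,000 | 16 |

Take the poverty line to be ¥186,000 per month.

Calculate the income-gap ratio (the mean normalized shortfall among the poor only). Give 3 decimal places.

Below the line: 34×¥28,000, 4×¥78,000, 18×¥142,000, 26×¥162,000 (q = 82 of N = 138).
Shortfall ratios (z−y)/z: 0.8495 (×34), 0.5806 (×4), 0.2366 (×18), 0.1290 (×26); sum = 38.817204.
I averages over the q = 82 poor units only: 38.817204 / 82 = 0.473.

0.473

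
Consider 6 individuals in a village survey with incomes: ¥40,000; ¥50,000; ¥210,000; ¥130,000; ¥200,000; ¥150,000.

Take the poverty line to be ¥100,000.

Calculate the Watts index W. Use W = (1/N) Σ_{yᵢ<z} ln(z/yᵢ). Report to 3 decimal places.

Below z: ¥40,000, ¥50,000 (q = 2 of N = 6).
Log gaps: ln(100000/40000) = 0.9163; ln(100000/50000) = 0.6931.
W = 1.609438 / 6 = 0.268.

0.268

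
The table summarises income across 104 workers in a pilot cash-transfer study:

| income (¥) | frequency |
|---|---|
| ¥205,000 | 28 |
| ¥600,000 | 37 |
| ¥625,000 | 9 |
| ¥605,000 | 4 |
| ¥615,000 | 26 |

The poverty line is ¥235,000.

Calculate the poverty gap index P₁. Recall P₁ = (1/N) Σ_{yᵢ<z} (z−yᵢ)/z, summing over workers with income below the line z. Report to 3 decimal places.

0.034

Incomes under z: 28×¥205,000 (q = 28 of N = 104).
Normalized shortfalls: (235000−205000)/235000 = 0.1277 (×28).
Sum of shortfalls = 3.574468; P₁ averages over all N: 3.574468 / 104 = 0.034.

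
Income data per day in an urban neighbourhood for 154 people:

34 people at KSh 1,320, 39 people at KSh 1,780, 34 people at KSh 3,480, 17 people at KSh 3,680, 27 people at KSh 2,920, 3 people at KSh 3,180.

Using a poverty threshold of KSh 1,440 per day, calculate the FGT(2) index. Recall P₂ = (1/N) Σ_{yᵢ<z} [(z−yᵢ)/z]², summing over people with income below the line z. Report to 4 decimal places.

0.0015

Incomes under z: 34×KSh 1,320 (q = 34 of N = 154).
Shortfall ratios: (1440−1320)/1440 = 0.0833 (×34).
Squared: 0.0069 (×34).
Sum = 0.236111; P₂ = 0.236111 / 154 = 0.0015.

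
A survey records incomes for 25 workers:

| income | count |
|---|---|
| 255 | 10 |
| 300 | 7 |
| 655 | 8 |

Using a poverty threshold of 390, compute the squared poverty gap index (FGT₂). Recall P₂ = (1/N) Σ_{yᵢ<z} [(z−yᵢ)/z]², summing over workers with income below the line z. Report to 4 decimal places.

0.0628

Incomes under z: 10×255, 7×300 (q = 17 of N = 25).
Relative gaps: (390−255)/390 = 0.3462 (×10); (390−300)/390 = 0.2308 (×7).
Squared: 0.1198 (×10); 0.0533 (×7).
Sum = 1.571006; P₂ = 1.571006 / 25 = 0.0628.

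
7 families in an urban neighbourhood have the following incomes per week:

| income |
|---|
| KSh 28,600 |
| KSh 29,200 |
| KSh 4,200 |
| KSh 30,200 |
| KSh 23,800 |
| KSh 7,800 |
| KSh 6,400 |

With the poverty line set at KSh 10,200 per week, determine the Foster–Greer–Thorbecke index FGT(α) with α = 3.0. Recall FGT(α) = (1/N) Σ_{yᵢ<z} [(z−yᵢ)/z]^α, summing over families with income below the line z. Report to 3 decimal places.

0.038

Below the line: KSh 4,200, KSh 6,400, KSh 7,800 (q = 3 of N = 7).
Normalized shortfalls: (10200−4200)/10200 = 0.5882; (10200−6400)/10200 = 0.3725; (10200−7800)/10200 = 0.2353.
Raised to α = 3.0: 0.20354; 0.05171; 0.01303.
Sum = 0.268275; FGT(3.0) = 0.268275 / 7 = 0.038.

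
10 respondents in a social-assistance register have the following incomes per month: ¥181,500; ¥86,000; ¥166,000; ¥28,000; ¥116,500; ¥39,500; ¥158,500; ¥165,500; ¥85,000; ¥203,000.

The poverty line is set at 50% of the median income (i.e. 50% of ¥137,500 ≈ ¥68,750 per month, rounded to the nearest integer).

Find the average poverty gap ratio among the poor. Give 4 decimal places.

0.5091

Below z: ¥28,000, ¥39,500 (q = 2 of N = 10).
Relative gaps: 0.5927, 0.4255; sum = 1.018182.
I averages over the q = 2 poor units only: 1.018182 / 2 = 0.5091.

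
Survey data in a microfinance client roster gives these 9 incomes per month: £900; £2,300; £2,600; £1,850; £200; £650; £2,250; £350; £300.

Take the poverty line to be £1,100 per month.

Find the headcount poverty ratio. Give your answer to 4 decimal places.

5 of the 9 workers have income below £1,100.
H = 5/9 = 0.5556.

0.5556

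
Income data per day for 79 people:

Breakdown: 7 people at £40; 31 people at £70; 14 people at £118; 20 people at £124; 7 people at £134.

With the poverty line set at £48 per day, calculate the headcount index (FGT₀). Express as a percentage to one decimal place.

8.9%

7 of the 79 people have income below £48.
H = 7/79 = 8.9%.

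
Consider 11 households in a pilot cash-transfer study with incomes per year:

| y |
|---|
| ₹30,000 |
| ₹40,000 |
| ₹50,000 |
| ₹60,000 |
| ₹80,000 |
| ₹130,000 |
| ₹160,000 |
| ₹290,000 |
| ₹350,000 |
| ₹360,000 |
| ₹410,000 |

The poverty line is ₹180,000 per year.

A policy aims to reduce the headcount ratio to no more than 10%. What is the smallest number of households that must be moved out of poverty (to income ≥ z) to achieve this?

Currently q = 7 of N = 11 are below the line (H = 0.636).
A headcount ratio of at most 10% allows at most ⌊0.10 × 11⌋ = 1 poor households.
So at least 7 − 1 = 6 must be lifted.

6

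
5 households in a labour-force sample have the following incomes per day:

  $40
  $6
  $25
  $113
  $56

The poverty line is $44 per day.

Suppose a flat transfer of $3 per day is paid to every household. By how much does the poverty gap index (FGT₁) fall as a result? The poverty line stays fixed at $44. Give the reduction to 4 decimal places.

0.0409

Before: below the line — $6, $25, $40; poverty gap index (FGT₁) = 0.277273.
After the $3 transfer: below the line — $9, $28, $43; poverty gap index (FGT₁) = 0.236364.
Reduction = 0.277273 − 0.236364 = 0.0409.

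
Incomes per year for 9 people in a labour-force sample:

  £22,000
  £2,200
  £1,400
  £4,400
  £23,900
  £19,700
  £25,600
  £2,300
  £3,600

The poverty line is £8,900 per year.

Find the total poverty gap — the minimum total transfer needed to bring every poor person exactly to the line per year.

Below the line: £1,400, £2,200, £2,300, £3,600, £4,400 (q = 5 of N = 9).
Individual gaps: 8900−1400 = 7500; 8900−2200 = 6700; 8900−2300 = 6600; 8900−3600 = 5300; 8900−4400 = 4500.
Aggregate gap = £30,600.

£30,600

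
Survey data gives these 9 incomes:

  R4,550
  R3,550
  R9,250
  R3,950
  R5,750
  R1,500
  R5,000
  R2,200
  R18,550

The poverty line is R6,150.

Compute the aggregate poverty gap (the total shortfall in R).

Poor units: R1,500, R2,200, R3,550, R3,950, R4,550, R5,000, R5,750 (q = 7 of N = 9).
Individual gaps: 6150−1500 = 4650; 6150−2200 = 3950; 6150−3550 = 2600; 6150−3950 = 2200; 6150−4550 = 1600; 6150−5000 = 1150; 6150−5750 = 400.
Aggregate gap = R16,550.

R16,550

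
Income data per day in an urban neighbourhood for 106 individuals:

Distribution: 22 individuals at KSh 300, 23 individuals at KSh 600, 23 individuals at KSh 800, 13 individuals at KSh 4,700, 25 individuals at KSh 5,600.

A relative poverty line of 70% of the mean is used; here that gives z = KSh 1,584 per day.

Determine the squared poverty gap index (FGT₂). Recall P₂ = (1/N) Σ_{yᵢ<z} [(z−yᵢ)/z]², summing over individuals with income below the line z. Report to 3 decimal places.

Poor units: 22×KSh 300, 23×KSh 600, 23×KSh 800 (q = 68 of N = 106).
Gap ratios (z−y)/z: (1584−300)/1584 = 0.8106 (×22); (1584−600)/1584 = 0.6212 (×23); (1584−800)/1584 = 0.4949 (×23).
Squared: 0.6571 (×22); 0.3859 (×23); 0.2450 (×23).
Sum = 28.966037; P₂ = 28.966037 / 106 = 0.273.

0.273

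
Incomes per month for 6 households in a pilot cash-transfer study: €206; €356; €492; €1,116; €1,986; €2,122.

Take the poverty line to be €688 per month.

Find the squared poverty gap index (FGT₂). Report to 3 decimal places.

0.134

Below the line: €206, €356, €492 (q = 3 of N = 6).
Normalized shortfalls: (688−206)/688 = 0.7006; (688−356)/688 = 0.4826; (688−492)/688 = 0.2849.
Squared: 0.4908; 0.2329; 0.0812.
Sum = 0.804835; P₂ = 0.804835 / 6 = 0.134.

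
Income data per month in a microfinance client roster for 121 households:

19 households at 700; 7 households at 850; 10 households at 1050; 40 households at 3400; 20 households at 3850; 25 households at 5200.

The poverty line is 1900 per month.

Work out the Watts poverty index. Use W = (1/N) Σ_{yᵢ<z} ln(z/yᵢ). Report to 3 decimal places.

Poor units: 19×700, 7×850, 10×1050 (q = 36 of N = 121).
Log shortfalls: ln(1900/700) = 0.9985 (×19); ln(1900/850) = 0.8044 (×7); ln(1900/1050) = 0.5931 (×10).
W = 30.533295 / 121 = 0.252.

0.252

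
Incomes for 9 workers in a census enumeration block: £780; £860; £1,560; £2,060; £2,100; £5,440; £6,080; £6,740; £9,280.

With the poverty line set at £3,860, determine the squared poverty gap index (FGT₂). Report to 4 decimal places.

Below the line: £780, £860, £1,560, £2,060, £2,100 (q = 5 of N = 9).
Normalized shortfalls: (3860−780)/3860 = 0.7979; (3860−860)/3860 = 0.7772; (3860−1560)/3860 = 0.5959; (3860−2060)/3860 = 0.4663; (3860−2100)/3860 = 0.4560.
Squared: 0.6367; 0.6040; 0.3550; 0.2175; 0.2079.
Sum = 2.021128; P₂ = 2.021128 / 9 = 0.2246.

0.2246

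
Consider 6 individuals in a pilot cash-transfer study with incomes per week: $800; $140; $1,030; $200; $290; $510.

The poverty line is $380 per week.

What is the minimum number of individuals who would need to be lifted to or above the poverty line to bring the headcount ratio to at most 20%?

2

Currently q = 3 of N = 6 are below the line (H = 0.500).
A headcount ratio of at most 20% allows at most ⌊0.20 × 6⌋ = 1 poor individuals.
So at least 3 − 1 = 2 must be lifted.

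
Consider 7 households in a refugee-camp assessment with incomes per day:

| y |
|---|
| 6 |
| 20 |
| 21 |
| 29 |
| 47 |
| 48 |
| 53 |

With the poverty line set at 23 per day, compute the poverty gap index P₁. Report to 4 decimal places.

Below the line: 6, 20, 21 (q = 3 of N = 7).
Normalized shortfalls: (23−6)/23 = 0.7391; (23−20)/23 = 0.1304; (23−21)/23 = 0.0870.
Σ = 0.956522. Dividing by the full population N = 7 gives P₁ = 0.1366.

0.1366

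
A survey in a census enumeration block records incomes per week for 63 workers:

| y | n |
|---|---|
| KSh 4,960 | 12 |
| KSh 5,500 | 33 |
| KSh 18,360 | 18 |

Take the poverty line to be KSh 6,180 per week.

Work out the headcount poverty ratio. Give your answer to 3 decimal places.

0.714

45 of the 63 workers have income below KSh 6,180.
H = 45/63 = 0.714.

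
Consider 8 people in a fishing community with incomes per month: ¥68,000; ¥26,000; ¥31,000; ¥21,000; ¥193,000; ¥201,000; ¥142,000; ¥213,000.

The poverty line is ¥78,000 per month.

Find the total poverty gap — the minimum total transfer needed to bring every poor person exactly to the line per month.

¥166,000

Below z: ¥21,000, ¥26,000, ¥31,000, ¥68,000 (q = 4 of N = 8).
Individual gaps: 78000−21000 = 57000; 78000−26000 = 52000; 78000−31000 = 47000; 78000−68000 = 10000.
Aggregate gap = ¥166,000.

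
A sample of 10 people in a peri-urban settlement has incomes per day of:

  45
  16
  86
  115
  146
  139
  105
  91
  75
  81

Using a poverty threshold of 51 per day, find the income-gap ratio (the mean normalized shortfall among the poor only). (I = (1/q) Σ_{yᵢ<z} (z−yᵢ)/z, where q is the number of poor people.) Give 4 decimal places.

0.4020

Below the line: 16, 45 (q = 2 of N = 10).
Relative gaps: 0.6863, 0.1176; sum = 0.803922.
I averages over the q = 2 poor units only: 0.803922 / 2 = 0.4020.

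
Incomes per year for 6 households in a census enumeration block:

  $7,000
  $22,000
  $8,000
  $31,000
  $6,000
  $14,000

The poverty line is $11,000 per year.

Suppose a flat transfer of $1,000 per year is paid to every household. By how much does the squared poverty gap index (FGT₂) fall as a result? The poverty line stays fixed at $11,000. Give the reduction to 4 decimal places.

0.0289

Before: below the line — $6,000, $7,000, $8,000; squared poverty gap index (FGT₂) = 0.068871.
After the $1,000 transfer: below the line — $7,000, $8,000, $9,000; squared poverty gap index (FGT₂) = 0.039945.
Reduction = 0.068871 − 0.039945 = 0.0289.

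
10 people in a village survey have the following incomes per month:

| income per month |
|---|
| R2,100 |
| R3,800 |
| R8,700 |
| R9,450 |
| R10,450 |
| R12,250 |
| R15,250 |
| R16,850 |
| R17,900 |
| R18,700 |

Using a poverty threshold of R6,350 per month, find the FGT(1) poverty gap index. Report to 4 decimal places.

Incomes under z: R2,100, R3,800 (q = 2 of N = 10).
Normalized shortfalls: (6350−2100)/6350 = 0.6693; (6350−3800)/6350 = 0.4016.
Σ = 1.070866. Dividing by the full population N = 10 gives P₁ = 0.1071.

0.1071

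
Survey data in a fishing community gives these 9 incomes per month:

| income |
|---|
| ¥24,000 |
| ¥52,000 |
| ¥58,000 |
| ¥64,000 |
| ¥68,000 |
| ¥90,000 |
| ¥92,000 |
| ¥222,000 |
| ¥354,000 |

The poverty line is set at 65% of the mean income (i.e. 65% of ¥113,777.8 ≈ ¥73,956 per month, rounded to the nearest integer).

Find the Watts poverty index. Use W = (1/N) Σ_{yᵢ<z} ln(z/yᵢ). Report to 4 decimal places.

Poor units: ¥24,000, ¥52,000, ¥58,000, ¥64,000, ¥68,000 (q = 5 of N = 9).
ln(z/y) terms: ln(73956/24000) = 1.1254; ln(73956/52000) = 0.3522; ln(73956/58000) = 0.2430; ln(73956/64000) = 0.1446; ln(73956/68000) = 0.0840.
W = 1.949220 / 9 = 0.2166.

0.2166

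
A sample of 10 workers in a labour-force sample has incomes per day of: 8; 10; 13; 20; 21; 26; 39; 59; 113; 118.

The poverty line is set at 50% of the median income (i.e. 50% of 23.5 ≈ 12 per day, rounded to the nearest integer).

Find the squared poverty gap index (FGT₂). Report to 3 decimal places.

Below z: 8, 10 (q = 2 of N = 10).
Relative gaps: (12−8)/12 = 0.3333; (12−10)/12 = 0.1667.
Squared: 0.1111; 0.0278.
Sum = 0.138889; P₂ = 0.138889 / 10 = 0.014.

0.014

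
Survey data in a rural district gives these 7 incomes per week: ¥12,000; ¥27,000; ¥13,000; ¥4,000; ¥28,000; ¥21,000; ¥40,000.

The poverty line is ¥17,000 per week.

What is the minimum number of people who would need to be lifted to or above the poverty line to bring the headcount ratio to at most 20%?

2

Currently q = 3 of N = 7 are below the line (H = 0.429).
A headcount ratio of at most 20% allows at most ⌊0.20 × 7⌋ = 1 poor people.
So at least 3 − 1 = 2 must be lifted.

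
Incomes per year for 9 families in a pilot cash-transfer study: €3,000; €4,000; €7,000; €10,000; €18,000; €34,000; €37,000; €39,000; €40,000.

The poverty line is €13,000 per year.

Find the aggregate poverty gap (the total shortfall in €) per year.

Poor units: €3,000, €4,000, €7,000, €10,000 (q = 4 of N = 9).
Individual gaps: 13000−3000 = 10000; 13000−4000 = 9000; 13000−7000 = 6000; 13000−10000 = 3000.
Aggregate gap = €28,000.

€28,000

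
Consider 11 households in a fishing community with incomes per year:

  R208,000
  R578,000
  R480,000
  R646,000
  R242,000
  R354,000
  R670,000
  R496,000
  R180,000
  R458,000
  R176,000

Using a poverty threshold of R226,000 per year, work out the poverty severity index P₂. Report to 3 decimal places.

Incomes under z: R176,000, R180,000, R208,000 (q = 3 of N = 11).
Shortfall ratios: (226000−176000)/226000 = 0.2212; (226000−180000)/226000 = 0.2035; (226000−208000)/226000 = 0.0796.
Squared: 0.0489; 0.0414; 0.0063.
Sum = 0.096719; P₂ = 0.096719 / 11 = 0.009.

0.009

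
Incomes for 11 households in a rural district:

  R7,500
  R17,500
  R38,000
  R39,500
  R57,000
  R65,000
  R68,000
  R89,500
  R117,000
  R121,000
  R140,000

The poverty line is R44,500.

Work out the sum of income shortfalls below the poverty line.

Below the line: R7,500, R17,500, R38,000, R39,500 (q = 4 of N = 11).
Individual gaps: 44500−7500 = 37000; 44500−17500 = 27000; 44500−38000 = 6500; 44500−39500 = 5000.
Aggregate gap = R75,500.

R75,500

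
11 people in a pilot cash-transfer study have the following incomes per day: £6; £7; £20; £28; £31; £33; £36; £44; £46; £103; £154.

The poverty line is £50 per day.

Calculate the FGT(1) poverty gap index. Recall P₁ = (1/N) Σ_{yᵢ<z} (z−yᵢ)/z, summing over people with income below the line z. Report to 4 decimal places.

0.3618

Below z: £6, £7, £20, £28, £31, £33, £36, £44, £46 (q = 9 of N = 11).
Gap ratios (z−y)/z: (50−6)/50 = 0.8800; (50−7)/50 = 0.8600; (50−20)/50 = 0.6000; (50−28)/50 = 0.4400; (50−31)/50 = 0.3800; (50−33)/50 = 0.3400; (50−36)/50 = 0.2800; (50−44)/50 = 0.1200; (50−46)/50 = 0.0800.
Sum of shortfalls = 3.980000; P₁ averages over all N: 3.980000 / 11 = 0.3618.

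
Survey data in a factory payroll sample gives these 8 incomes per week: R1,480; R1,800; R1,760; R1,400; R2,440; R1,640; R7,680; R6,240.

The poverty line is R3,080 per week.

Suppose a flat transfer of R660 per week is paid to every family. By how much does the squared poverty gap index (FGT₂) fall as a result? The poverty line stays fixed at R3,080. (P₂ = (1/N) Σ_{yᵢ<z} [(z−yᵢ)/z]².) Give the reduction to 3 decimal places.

0.104

Before: below the line — R1,400, R1,480, R1,640, R1,760, R1,800, R2,440; squared poverty gap index (FGT₂) = 0.14819.
After the R660 transfer: below the line — R2,060, R2,140, R2,300, R2,420, R2,460; squared poverty gap index (FGT₂) = 0.04417.
Reduction = 0.14819 − 0.04417 = 0.104.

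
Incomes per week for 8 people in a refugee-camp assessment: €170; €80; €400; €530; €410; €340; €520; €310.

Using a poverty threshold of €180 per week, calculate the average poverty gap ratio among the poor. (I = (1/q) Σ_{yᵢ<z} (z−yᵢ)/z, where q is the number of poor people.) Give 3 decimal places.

0.306

Poor units: €80, €170 (q = 2 of N = 8).
Relative gaps: 0.5556, 0.0556; sum = 0.611111.
The income-gap ratio divides by q (the poor only): 0.611111 / 2 = 0.306.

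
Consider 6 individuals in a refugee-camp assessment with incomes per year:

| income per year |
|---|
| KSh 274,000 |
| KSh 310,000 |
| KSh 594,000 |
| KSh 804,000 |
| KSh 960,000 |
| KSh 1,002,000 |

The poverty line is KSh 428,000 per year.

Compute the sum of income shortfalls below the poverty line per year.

KSh 272,000

Below z: KSh 274,000, KSh 310,000 (q = 2 of N = 6).
Individual gaps: 428000−274000 = 154000; 428000−310000 = 118000.
Aggregate gap = KSh 272,000.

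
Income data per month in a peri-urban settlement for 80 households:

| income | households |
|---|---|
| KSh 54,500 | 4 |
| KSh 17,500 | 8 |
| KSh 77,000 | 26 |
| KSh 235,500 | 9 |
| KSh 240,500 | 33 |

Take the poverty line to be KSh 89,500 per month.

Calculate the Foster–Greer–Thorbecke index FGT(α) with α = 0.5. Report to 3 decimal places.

Below z: 8×KSh 17,500, 4×KSh 54,500, 26×KSh 77,000 (q = 38 of N = 80).
Normalized shortfalls: (89500−17500)/89500 = 0.8045 (×8); (89500−54500)/89500 = 0.3911 (×4); (89500−77000)/89500 = 0.1397 (×26).
Raised to α = 0.5: 0.89692 (×8); 0.62535 (×4); 0.37372 (×26).
Sum = 19.393429; FGT(0.5) = 19.393429 / 80 = 0.242.

0.242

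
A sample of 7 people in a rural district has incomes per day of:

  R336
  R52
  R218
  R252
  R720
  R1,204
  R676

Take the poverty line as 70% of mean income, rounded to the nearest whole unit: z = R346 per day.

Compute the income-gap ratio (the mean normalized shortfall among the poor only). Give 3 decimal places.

Below the line: R52, R218, R252, R336 (q = 4 of N = 7).
Relative gaps: 0.8497, 0.3699, 0.2717, 0.0289; sum = 1.520231.
The income-gap ratio divides by q (the poor only): 1.520231 / 4 = 0.380.

0.380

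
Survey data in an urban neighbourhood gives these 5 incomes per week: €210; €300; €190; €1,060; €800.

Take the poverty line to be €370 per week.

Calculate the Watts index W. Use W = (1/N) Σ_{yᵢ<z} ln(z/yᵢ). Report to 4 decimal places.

0.2885

Below z: €190, €210, €300 (q = 3 of N = 5).
ln(z/y) terms: ln(370/190) = 0.6665; ln(370/210) = 0.5664; ln(370/300) = 0.2097.
W = 1.442595 / 5 = 0.2885.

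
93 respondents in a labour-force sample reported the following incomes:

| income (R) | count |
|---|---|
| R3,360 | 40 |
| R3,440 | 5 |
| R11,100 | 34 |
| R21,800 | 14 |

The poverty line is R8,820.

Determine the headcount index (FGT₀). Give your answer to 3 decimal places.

45 of the 93 respondents have income below R8,820.
H = 45/93 = 0.484.

0.484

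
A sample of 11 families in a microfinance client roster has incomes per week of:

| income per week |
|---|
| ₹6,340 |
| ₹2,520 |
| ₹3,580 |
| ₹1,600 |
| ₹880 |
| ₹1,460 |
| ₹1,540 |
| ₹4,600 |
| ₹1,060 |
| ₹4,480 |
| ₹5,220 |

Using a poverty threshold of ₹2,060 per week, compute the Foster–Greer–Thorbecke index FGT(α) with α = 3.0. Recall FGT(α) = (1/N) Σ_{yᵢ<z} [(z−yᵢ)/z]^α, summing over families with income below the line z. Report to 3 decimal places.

Below z: ₹880, ₹1,060, ₹1,460, ₹1,540, ₹1,600 (q = 5 of N = 11).
Relative gaps: (2060−880)/2060 = 0.5728; (2060−1060)/2060 = 0.4854; (2060−1460)/2060 = 0.2913; (2060−1540)/2060 = 0.2524; (2060−1600)/2060 = 0.2233.
Raised to α = 3.0: 0.18795; 0.11439; 0.02471; 0.01608; 0.01113.
Sum = 0.354271; FGT(3.0) = 0.354271 / 11 = 0.032.

0.032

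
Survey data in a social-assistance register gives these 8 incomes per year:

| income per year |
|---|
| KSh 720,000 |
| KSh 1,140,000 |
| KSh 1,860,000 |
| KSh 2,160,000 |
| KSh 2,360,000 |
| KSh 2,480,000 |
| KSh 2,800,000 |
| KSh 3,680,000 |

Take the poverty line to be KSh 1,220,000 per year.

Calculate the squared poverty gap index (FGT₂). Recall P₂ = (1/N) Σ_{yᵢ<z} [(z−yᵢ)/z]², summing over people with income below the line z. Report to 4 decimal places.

Poor units: KSh 720,000, KSh 1,140,000 (q = 2 of N = 8).
Gap ratios (z−y)/z: (1220000−720000)/1220000 = 0.4098; (1220000−1140000)/1220000 = 0.0656.
Squared: 0.1680; 0.0043.
Sum = 0.172266; P₂ = 0.172266 / 8 = 0.0215.

0.0215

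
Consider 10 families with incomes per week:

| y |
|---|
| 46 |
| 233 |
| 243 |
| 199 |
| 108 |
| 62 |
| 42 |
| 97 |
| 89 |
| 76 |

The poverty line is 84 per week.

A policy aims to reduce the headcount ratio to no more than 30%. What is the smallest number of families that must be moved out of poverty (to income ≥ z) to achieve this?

1

Currently q = 4 of N = 10 are below the line (H = 0.400).
A headcount ratio of at most 30% allows at most ⌊0.30 × 10⌋ = 3 poor families.
So at least 4 − 3 = 1 must be lifted.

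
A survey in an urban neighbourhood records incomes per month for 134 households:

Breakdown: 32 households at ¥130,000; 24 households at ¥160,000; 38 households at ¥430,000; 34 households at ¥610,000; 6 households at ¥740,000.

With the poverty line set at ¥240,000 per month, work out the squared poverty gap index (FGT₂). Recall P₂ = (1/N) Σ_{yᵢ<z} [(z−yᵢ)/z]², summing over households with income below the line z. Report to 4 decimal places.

Incomes under z: 32×¥130,000, 24×¥160,000 (q = 56 of N = 134).
Gap ratios (z−y)/z: (240000−130000)/240000 = 0.4583 (×32); (240000−160000)/240000 = 0.3333 (×24).
Squared: 0.2101 (×32); 0.1111 (×24).
Sum = 9.388889; P₂ = 9.388889 / 134 = 0.0701.

0.0701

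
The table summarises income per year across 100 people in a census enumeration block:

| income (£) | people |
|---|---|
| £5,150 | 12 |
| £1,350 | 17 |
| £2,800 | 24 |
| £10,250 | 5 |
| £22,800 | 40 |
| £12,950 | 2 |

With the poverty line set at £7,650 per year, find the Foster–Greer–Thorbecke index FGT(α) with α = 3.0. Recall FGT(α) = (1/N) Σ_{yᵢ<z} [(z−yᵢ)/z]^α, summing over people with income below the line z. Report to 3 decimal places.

Incomes under z: 17×£1,350, 24×£2,800, 12×£5,150 (q = 53 of N = 100).
Gap ratios (z−y)/z: (7650−1350)/7650 = 0.8235 (×17); (7650−2800)/7650 = 0.6340 (×24); (7650−5150)/7650 = 0.3268 (×12).
Raised to α = 3.0: 0.55852 (×17); 0.25482 (×24); 0.03490 (×12).
Sum = 16.029404; FGT(3.0) = 16.029404 / 100 = 0.160.

0.160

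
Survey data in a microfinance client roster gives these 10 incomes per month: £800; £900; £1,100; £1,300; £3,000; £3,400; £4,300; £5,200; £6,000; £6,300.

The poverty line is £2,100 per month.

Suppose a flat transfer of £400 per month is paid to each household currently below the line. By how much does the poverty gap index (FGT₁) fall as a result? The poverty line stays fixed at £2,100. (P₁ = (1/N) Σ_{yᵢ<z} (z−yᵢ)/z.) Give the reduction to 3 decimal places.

Before: below the line — £800, £900, £1,100, £1,300; poverty gap index (FGT₁) = 0.20476.
After the £400 transfer: below the line — £1,200, £1,300, £1,500, £1,700; poverty gap index (FGT₁) = 0.12857.
Reduction = 0.20476 − 0.12857 = 0.076.

0.076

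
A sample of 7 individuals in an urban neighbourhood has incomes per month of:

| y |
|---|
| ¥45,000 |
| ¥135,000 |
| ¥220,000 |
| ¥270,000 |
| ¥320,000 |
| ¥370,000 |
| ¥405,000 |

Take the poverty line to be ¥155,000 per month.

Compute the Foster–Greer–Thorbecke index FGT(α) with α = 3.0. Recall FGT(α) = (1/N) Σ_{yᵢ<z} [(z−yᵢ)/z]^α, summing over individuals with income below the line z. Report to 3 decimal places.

0.051

Incomes under z: ¥45,000, ¥135,000 (q = 2 of N = 7).
Gap ratios (z−y)/z: (155000−45000)/155000 = 0.7097; (155000−135000)/155000 = 0.1290.
Raised to α = 3.0: 0.35742; 0.00215.
Sum = 0.359572; FGT(3.0) = 0.359572 / 7 = 0.051.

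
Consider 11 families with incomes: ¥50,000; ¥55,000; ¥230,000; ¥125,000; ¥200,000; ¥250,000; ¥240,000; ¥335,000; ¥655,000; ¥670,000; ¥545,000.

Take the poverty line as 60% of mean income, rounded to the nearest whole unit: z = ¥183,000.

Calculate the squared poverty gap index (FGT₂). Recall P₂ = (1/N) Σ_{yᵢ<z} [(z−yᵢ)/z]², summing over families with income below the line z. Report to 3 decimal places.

Poor units: ¥50,000, ¥55,000, ¥125,000 (q = 3 of N = 11).
Relative gaps: (183000−50000)/183000 = 0.7268; (183000−55000)/183000 = 0.6995; (183000−125000)/183000 = 0.3169.
Squared: 0.5282; 0.4892; 0.1005.
Sum = 1.117889; P₂ = 1.117889 / 11 = 0.102.

0.102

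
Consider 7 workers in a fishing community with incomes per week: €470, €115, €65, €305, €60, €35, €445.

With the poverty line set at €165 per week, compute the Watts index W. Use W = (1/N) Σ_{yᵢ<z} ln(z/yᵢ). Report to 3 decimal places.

0.551

Poor units: €35, €60, €65, €115 (q = 4 of N = 7).
Log shortfalls: ln(165/35) = 1.5506; ln(165/60) = 1.0116; ln(165/65) = 0.9316; ln(165/115) = 0.3610.
W = 3.854770 / 7 = 0.551.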